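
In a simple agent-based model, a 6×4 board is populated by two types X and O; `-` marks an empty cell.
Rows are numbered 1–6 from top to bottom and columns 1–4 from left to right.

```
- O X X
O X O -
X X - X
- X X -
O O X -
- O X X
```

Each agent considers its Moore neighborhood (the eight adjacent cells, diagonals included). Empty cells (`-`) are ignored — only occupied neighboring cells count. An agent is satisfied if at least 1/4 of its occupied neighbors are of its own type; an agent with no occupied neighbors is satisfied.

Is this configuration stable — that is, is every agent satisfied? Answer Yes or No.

Row 1: (1,2)O 2/4 ok · (1,3)X 2/4 ok · (1,4)X 1/2 ok
Row 2: (2,1)O 1/4 ok · (2,2)X 3/6 ok · (2,3)O 1/6 unhappy
Row 3: (3,1)X 3/4 ok · (3,2)X 4/6 ok · (3,4)X 1/2 ok
Row 4: (4,2)X 4/6 ok · (4,3)X 4/5 ok
Row 5: (5,1)O 2/3 ok · (5,2)O 2/6 ok · (5,3)X 4/6 ok
Row 6: (6,2)O 2/4 ok · (6,3)X 2/4 ok · (6,4)X 2/2 ok
For instance (2,3) has only 1/6 same-type neighbors, below 1/4.

No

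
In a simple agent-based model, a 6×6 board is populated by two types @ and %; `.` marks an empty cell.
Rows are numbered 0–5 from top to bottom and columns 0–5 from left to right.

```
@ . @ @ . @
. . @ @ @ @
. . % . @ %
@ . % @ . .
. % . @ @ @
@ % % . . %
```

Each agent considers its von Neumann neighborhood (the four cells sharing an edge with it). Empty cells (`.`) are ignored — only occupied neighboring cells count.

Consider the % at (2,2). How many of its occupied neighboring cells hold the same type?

Occupied neighbors of (2,2): (1,2)=@, (3,2)=%.
Same type (%): 1 of 2.

1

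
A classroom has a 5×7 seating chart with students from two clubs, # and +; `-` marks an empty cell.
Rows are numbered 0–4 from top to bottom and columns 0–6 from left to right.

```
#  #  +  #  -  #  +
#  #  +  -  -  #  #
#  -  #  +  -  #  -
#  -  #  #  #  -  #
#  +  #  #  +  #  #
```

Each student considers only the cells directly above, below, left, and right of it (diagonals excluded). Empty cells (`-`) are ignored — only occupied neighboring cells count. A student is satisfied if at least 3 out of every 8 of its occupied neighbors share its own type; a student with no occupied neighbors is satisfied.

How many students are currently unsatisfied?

8

Row 0: (0,0)# 2/2 ok · (0,1)# 2/3 ok · (0,2)+ 1/3 unhappy · (0,3)# 0/1 unhappy · (0,5)# 1/2 ok · (0,6)+ 0/2 unhappy
Row 1: (1,0)# 3/3 ok · (1,1)# 2/3 ok · (1,2)+ 1/3 unhappy · (1,5)# 3/3 ok · (1,6)# 1/2 ok
Row 2: (2,0)# 2/2 ok · (2,2)# 1/3 unhappy · (2,3)+ 0/2 unhappy · (2,5)# 1/1 ok
Row 3: (3,0)# 2/2 ok · (3,2)# 3/3 ok · (3,3)# 3/4 ok · (3,4)# 1/2 ok · (3,6)# 1/1 ok
Row 4: (4,0)# 1/2 ok · (4,1)+ 0/2 unhappy · (4,2)# 2/3 ok · (4,3)# 2/3 ok · (4,4)+ 0/3 unhappy · (4,5)# 1/2 ok · (4,6)# 2/2 ok
Unsatisfied: (0,2), (0,3), (0,6), (1,2), (2,2), (2,3), (4,1), (4,4) — 8 in total.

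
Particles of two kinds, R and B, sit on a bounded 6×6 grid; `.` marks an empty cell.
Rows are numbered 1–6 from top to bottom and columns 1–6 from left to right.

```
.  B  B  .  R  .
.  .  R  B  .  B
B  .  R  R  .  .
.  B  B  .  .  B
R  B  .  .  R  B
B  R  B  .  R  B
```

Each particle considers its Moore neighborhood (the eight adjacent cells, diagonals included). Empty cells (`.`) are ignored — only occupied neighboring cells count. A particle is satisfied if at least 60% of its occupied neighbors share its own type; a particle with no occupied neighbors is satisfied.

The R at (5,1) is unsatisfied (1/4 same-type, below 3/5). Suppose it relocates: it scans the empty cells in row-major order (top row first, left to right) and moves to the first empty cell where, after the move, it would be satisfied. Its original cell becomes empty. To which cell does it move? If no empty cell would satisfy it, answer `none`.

(4,4)

Vacating (5,1). Empty cells in order:
  (1,1): 0/1 same-type → still unsatisfied.
  (1,4): 2/4 same-type → still unsatisfied.
  (1,6): 1/2 same-type → still unsatisfied.
  (2,1): 0/2 same-type → still unsatisfied.
  (2,2): 2/5 same-type → still unsatisfied.
  (2,5): 2/4 same-type → still unsatisfied.
  (3,2): 2/5 same-type → still unsatisfied.
  (3,5): 1/4 same-type → still unsatisfied.
  (3,6): 0/2 same-type → still unsatisfied.
  (4,1): 0/3 same-type → still unsatisfied.
  (4,4): 3/4 same-type → satisfied — stop here.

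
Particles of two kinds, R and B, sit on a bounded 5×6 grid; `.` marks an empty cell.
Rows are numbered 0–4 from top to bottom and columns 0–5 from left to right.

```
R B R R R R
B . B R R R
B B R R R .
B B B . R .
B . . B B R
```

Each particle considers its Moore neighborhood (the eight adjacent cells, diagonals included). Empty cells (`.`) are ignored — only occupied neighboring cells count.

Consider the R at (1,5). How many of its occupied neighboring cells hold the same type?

Occupied neighbors of (1,5): (0,4)=R, (0,5)=R, (1,4)=R, (2,4)=R.
Same type (R): 4 of 4.

4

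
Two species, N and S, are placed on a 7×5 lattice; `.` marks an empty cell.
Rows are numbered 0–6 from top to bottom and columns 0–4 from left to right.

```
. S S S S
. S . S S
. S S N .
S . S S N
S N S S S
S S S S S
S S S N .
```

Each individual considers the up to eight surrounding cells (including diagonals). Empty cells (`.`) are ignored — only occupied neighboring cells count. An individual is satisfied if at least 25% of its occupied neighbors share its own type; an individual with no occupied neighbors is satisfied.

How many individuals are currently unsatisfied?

Row 0: (0,1)S 2/2 ok · (0,2)S 4/4 ok · (0,3)S 4/4 ok · (0,4)S 3/3 ok
Row 1: (1,1)S 4/4 ok · (1,3)S 5/6 ok · (1,4)S 3/4 ok
Row 2: (2,1)S 4/4 ok · (2,2)S 5/6 ok · (2,3)N 1/6 unhappy
Row 3: (3,0)S 2/3 ok · (3,2)S 5/7 ok · (3,3)S 5/7 ok · (3,4)N 1/4 ok
Row 4: (4,0)S 3/4 ok · (4,1)N 0/7 unhappy · (4,2)S 6/7 ok · (4,3)S 7/8 ok · (4,4)S 4/5 ok
Row 5: (5,0)S 4/5 ok · (5,1)S 7/8 ok · (5,2)S 6/8 ok · (5,3)S 6/7 ok · (5,4)S 3/4 ok
Row 6: (6,0)S 3/3 ok · (6,1)S 5/5 ok · (6,2)S 4/5 ok · (6,3)N 0/4 unhappy
Unsatisfied: (2,3), (4,1), (6,3) — 3 in total.

3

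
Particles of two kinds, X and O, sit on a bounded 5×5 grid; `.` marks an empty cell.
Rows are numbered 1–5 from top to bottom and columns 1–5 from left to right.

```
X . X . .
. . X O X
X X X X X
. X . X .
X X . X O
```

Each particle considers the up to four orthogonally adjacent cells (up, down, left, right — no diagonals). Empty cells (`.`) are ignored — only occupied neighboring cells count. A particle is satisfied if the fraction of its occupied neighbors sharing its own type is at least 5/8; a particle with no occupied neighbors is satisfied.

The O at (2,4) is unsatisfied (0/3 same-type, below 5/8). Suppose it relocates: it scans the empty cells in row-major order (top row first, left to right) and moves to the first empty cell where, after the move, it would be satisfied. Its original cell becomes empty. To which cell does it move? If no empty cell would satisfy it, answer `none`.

Vacating (2,4). Empty cells in order:
  (1,2): 0/2 same-type → still unsatisfied.
  (1,4): 0/1 same-type → still unsatisfied.
  (1,5): 0/1 same-type → still unsatisfied.
  (2,1): 0/2 same-type → still unsatisfied.
  (2,2): 0/2 same-type → still unsatisfied.
  (4,1): 0/3 same-type → still unsatisfied.
  (4,3): 0/3 same-type → still unsatisfied.
  (4,5): 1/3 same-type → still unsatisfied.
  (5,3): 0/2 same-type → still unsatisfied.

none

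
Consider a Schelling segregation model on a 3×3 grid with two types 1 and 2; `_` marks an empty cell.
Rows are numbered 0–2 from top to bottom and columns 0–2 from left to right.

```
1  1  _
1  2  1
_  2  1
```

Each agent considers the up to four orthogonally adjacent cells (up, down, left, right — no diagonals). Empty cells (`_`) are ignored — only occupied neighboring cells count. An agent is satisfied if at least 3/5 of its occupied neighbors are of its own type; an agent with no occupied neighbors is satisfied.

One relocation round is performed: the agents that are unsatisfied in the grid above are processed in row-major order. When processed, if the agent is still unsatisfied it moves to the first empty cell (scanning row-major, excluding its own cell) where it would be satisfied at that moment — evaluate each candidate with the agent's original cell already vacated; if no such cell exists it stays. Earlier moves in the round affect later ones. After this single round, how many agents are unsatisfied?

1

Initially unsatisfied (in order): (0,1), (1,0), (1,1), (1,2), (2,1), (2,2).
  (0,1) → (0,2).
  (1,0) → (0,1).
  (1,1) → (2,0).
  (1,2): now satisfied by earlier moves; stays.
  (2,1): no empty cell satisfies it; stays.
  (2,2) → (1,1).
Resulting grid:
1 1 1
_ 1 1
2 2 _
Unsatisfied now: (2,1).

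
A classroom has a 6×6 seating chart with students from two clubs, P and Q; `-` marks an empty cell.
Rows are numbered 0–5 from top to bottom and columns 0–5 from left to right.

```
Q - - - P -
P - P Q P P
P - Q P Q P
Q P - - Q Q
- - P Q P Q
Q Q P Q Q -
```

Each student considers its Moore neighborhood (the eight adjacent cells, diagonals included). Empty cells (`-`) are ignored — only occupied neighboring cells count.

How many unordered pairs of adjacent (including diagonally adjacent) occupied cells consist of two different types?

29

Scan each occupied cell's neighbors to the right and below (and the two forward diagonals) so each pair is counted once.
Row 0: Q(0,0)–P(1,0)≠ P(0,4)–P(1,4)= P(0,4)–P(1,5)= P(0,4)–Q(1,3)≠  → 2/4 unlike.
Row 1: P(1,0)–P(2,0)= P(1,2)–Q(1,3)≠ P(1,2)–Q(2,2)≠ P(1,2)–P(2,3)= Q(1,3)–P(1,4)≠ Q(1,3)–P(2,3)≠ Q(1,3)–Q(2,4)= Q(1,3)–Q(2,2)= P(1,4)–P(1,5)= P(1,4)–Q(2,4)≠ P(1,4)–P(2,5)= P(1,4)–P(2,3)= P(1,5)–P(2,5)= P(1,5)–Q(2,4)≠  → 6/14 unlike.
Row 2: P(2,0)–Q(3,0)≠ P(2,0)–P(3,1)= Q(2,2)–P(2,3)≠ Q(2,2)–P(3,1)≠ P(2,3)–Q(2,4)≠ P(2,3)–Q(3,4)≠ Q(2,4)–P(2,5)≠ Q(2,4)–Q(3,4)= Q(2,4)–Q(3,5)= P(2,5)–Q(3,5)≠ P(2,5)–Q(3,4)≠  → 8/11 unlike.
Row 3: Q(3,0)–P(3,1)≠ P(3,1)–P(4,2)= Q(3,4)–Q(3,5)= Q(3,4)–P(4,4)≠ Q(3,4)–Q(4,5)= Q(3,4)–Q(4,3)= Q(3,5)–Q(4,5)= Q(3,5)–P(4,4)≠  → 3/8 unlike.
Row 4: P(4,2)–Q(4,3)≠ P(4,2)–P(5,2)= P(4,2)–Q(5,3)≠ P(4,2)–Q(5,1)≠ Q(4,3)–P(4,4)≠ Q(4,3)–Q(5,3)= Q(4,3)–Q(5,4)= Q(4,3)–P(5,2)≠ P(4,4)–Q(4,5)≠ P(4,4)–Q(5,4)≠ P(4,4)–Q(5,3)≠ Q(4,5)–Q(5,4)=  → 8/12 unlike.
Row 5: Q(5,0)–Q(5,1)= Q(5,1)–P(5,2)≠ P(5,2)–Q(5,3)≠ Q(5,3)–Q(5,4)=  → 2/4 unlike.
Total adjacent occupied pairs: 53; unlike-type pairs: 29.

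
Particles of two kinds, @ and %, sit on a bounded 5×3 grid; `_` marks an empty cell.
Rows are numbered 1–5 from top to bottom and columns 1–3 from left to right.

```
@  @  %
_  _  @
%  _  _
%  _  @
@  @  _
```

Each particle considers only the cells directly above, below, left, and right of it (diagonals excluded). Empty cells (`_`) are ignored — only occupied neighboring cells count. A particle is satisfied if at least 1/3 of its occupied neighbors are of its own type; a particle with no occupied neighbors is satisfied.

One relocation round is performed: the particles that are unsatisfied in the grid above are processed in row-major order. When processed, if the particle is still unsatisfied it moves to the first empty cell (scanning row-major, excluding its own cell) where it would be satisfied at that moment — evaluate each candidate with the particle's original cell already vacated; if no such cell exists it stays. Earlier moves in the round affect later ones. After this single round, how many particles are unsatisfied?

Initially unsatisfied (in order): (1,3), (2,3).
  (1,3) → (2,1).
  (2,3): now satisfied by earlier moves; stays.
Resulting grid:
@ @ _
% _ @
% _ _
% _ @
@ @ _
All satisfied now.

0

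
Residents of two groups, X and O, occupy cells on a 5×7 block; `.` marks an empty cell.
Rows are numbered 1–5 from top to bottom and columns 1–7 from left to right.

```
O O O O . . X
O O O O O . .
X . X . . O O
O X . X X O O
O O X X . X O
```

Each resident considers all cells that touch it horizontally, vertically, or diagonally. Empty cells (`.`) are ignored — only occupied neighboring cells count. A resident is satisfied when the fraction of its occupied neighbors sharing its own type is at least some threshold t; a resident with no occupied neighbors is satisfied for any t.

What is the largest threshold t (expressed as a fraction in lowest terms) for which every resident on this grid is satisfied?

(1,1)O 3/3
(1,2)O 5/5
(1,3)O 5/5
(1,4)O 4/4
(1,7)X — no occupied neighbors
(2,1)O 3/4
(2,2)O 5/7
(2,3)O 5/6
(2,4)O 4/5
(2,5)O 3/3
(3,1)X 1/4
(3,3)X 2/5
(3,6)O 4/5
(3,7)O 3/3
(4,1)O 2/4
(4,2)X 3/6
(4,4)X 4/4
(4,5)X 3/5
(4,6)O 4/6
(4,7)O 4/5
(5,1)O 2/3
(5,2)O 2/4
(5,3)X 3/4
(5,4)X 3/3
(5,6)X 1/4
(5,7)O 2/3
The smallest same-type fraction is 1/4 at (3,1), which reduces to 1/4. Any threshold above that leaves this resident unsatisfied.

1/4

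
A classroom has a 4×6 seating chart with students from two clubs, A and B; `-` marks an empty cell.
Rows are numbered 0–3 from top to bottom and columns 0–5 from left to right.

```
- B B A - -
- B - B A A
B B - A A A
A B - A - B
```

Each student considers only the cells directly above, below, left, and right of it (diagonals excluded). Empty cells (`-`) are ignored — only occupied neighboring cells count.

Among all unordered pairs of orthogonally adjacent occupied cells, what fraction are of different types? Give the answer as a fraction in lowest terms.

7/18

Scan each occupied cell's neighbors to the right and below so each pair is counted once.
Row 0: B(0,1)–B(0,2)= B(0,1)–B(1,1)= B(0,2)–A(0,3)≠ A(0,3)–B(1,3)≠  → 2/4 unlike.
Row 1: B(1,1)–B(2,1)= B(1,3)–A(1,4)≠ B(1,3)–A(2,3)≠ A(1,4)–A(1,5)= A(1,4)–A(2,4)= A(1,5)–A(2,5)=  → 2/6 unlike.
Row 2: B(2,0)–B(2,1)= B(2,0)–A(3,0)≠ B(2,1)–B(3,1)= A(2,3)–A(2,4)= A(2,3)–A(3,3)= A(2,4)–A(2,5)= A(2,5)–B(3,5)≠  → 2/7 unlike.
Row 3: A(3,0)–B(3,1)≠  → 1/1 unlike.
Total adjacent occupied pairs: 18; unlike-type pairs: 7.
7/18 is already in lowest terms.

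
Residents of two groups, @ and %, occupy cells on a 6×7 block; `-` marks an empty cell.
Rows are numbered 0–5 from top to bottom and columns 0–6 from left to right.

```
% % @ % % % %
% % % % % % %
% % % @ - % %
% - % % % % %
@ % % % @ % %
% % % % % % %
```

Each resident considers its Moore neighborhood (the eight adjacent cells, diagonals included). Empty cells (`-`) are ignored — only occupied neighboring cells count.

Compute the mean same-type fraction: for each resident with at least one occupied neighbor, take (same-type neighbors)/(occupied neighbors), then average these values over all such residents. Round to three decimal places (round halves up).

Row 0: (0,0)% 3/3 · (0,1)% 4/5 · (0,2)@ 0/5 · (0,3)% 4/5 · (0,4)% 5/5 · (0,5)% 5/5 · (0,6)% 3/3
Row 1: (1,0)% 5/5 · (1,1)% 7/8 · (1,2)% 6/8 · (1,3)% 5/7 · (1,4)% 6/7 · (1,5)% 7/7 · (1,6)% 5/5
Row 2: (2,0)% 4/4 · (2,1)% 7/7 · (2,2)% 6/7 · (2,3)@ 0/7 · (2,5)% 7/7 · (2,6)% 5/5
Row 3: (3,0)% 3/4 · (3,2)% 6/7 · (3,3)% 5/7 · (3,4)% 5/7 · (3,5)% 6/7 · (3,6)% 5/5
Row 4: (4,0)@ 0/4 · (4,1)% 6/7 · (4,2)% 7/7 · (4,3)% 7/8 · (4,4)@ 0/8 · (4,5)% 7/8 · (4,6)% 5/5
Row 5: (5,0)% 2/3 · (5,1)% 4/5 · (5,2)% 5/5 · (5,3)% 4/5 · (5,4)% 4/5 · (5,5)% 4/5 · (5,6)% 3/3
Sum over 40 residents: 3/3 + 4/5 + 0/5 + 4/5 + 5/5 + 5/5 + 3/3 + 5/5 + 7/8 + 6/8 + 5/7 + 6/7 + 7/7 + 5/5 + 4/4 + 7/7 + 6/7 + 0/7 + 7/7 + 5/5 + 3/4 + 6/7 + 5/7 + 5/7 + 6/7 + 5/5 + 0/4 + 6/7 + 7/7 + 7/8 + 0/8 + 7/8 + 5/5 + 2/3 + 4/5 + 5/5 + 4/5 + 4/5 + 4/5 + 3/3 = 26897/840; mean = 26897/840 ÷ 40 = 26897/33600 = 0.800505… → 0.801.

0.801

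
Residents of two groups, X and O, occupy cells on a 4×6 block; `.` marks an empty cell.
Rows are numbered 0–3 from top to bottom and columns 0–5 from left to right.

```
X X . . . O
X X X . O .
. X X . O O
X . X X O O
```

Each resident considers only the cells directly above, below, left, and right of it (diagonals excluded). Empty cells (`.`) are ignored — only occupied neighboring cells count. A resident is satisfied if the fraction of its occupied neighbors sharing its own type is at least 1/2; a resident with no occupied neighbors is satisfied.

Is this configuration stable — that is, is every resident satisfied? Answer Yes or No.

Row 0: (0,0)X 2/2 ✓ · (0,1)X 2/2 ✓ · (0,5)O 0/0 ✓
Row 1: (1,0)X 2/2 ✓ · (1,1)X 4/4 ✓ · (1,2)X 2/2 ✓ · (1,4)O 1/1 ✓
Row 2: (2,1)X 2/2 ✓ · (2,2)X 3/3 ✓ · (2,4)O 3/3 ✓ · (2,5)O 2/2 ✓
Row 3: (3,0)X 0/0 ✓ · (3,2)X 2/2 ✓ · (3,3)X 1/2 ✓ · (3,4)O 2/3 ✓ · (3,5)O 2/2 ✓
All meet the threshold, so the configuration is stable.

Yes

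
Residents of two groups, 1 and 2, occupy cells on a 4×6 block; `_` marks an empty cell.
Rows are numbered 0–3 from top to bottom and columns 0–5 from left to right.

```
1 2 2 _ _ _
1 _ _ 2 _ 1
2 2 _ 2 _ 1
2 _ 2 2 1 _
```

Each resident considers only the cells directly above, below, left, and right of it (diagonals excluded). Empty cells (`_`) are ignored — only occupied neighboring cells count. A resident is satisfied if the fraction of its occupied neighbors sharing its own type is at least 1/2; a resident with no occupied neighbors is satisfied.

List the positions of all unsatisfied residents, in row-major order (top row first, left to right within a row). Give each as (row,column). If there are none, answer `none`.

(3,4)

Row 0: (0,0)1 1/2 satisfied · (0,1)2 1/2 satisfied · (0,2)2 1/1 satisfied
Row 1: (1,0)1 1/2 satisfied · (1,3)2 1/1 satisfied · (1,5)1 1/1 satisfied
Row 2: (2,0)2 2/3 satisfied · (2,1)2 1/1 satisfied · (2,3)2 2/2 satisfied · (2,5)1 1/1 satisfied
Row 3: (3,0)2 1/1 satisfied · (3,2)2 1/1 satisfied · (3,3)2 2/3 satisfied · (3,4)1 0/1 not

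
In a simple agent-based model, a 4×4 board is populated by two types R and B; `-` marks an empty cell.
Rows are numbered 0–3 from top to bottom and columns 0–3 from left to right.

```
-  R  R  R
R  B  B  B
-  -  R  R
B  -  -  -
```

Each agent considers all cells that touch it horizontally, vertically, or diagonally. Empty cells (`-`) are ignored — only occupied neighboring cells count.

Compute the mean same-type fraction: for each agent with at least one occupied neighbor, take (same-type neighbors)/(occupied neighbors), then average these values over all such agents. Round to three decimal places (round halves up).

(0,1)R 2/4
(0,2)R 2/5
(0,3)R 1/3
(1,0)R 1/2
(1,1)B 1/5
(1,2)B 2/7
(1,3)B 1/5
(2,2)R 1/4
(2,3)R 1/3
(3,0)B — no occupied neighbors
Sum over 9 agents: 2/4 + 2/5 + 1/3 + 1/2 + 1/5 + 2/7 + 1/5 + 1/4 + 1/3 = 1261/420; mean = 1261/420 ÷ 9 = 1261/3780 = 0.333597… → 0.334.

0.334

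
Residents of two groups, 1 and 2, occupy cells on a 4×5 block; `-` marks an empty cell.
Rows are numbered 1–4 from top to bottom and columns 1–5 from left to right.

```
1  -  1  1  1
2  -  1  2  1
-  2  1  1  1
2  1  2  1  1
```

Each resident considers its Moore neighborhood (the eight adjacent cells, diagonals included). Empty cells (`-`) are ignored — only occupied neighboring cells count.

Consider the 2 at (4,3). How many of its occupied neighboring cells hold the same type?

1

Occupied neighbors of (4,3): (3,2)=2, (3,3)=1, (3,4)=1, (4,2)=1, (4,4)=1.
Same type (2): 1 of 5.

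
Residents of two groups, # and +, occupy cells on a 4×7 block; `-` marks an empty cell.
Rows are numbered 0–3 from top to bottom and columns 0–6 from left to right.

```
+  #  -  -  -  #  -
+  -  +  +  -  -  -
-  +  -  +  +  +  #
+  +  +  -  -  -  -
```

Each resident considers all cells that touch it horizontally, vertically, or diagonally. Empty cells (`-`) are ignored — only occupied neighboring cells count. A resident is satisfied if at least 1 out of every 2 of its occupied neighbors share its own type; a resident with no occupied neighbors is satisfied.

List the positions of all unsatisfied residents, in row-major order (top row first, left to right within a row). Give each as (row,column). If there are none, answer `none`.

(0,1), (2,6)

(0,0)+ 1/2 satisfied
(0,1)# 0/3 not
(0,5)# 0/0 satisfied
(1,0)+ 2/3 satisfied
(1,2)+ 3/4 satisfied
(1,3)+ 3/3 satisfied
(2,1)+ 5/5 satisfied
(2,3)+ 4/4 satisfied
(2,4)+ 3/3 satisfied
(2,5)+ 1/2 satisfied
(2,6)# 0/1 not
(3,0)+ 2/2 satisfied
(3,1)+ 3/3 satisfied
(3,2)+ 3/3 satisfied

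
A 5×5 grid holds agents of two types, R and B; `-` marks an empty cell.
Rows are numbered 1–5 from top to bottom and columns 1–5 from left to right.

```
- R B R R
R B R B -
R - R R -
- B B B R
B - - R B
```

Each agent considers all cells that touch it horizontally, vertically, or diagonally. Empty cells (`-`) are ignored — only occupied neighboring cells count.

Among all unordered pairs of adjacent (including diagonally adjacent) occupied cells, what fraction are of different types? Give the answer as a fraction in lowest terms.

Scan each occupied cell's neighbors to the right and below (and the two forward diagonals) so each pair is counted once.
From row 1: 6 unlike of 12 pairs (running 6/12).
From row 2: 7 unlike of 10 pairs (running 13/22).
From row 3: 6 unlike of 8 pairs (running 19/30).
From row 4: 4 unlike of 9 pairs (running 23/39).
From row 5: 1 unlike of 1 pairs (running 24/40).
Total adjacent occupied pairs: 40; unlike-type pairs: 24.
24/40 reduces to 3/5.

3/5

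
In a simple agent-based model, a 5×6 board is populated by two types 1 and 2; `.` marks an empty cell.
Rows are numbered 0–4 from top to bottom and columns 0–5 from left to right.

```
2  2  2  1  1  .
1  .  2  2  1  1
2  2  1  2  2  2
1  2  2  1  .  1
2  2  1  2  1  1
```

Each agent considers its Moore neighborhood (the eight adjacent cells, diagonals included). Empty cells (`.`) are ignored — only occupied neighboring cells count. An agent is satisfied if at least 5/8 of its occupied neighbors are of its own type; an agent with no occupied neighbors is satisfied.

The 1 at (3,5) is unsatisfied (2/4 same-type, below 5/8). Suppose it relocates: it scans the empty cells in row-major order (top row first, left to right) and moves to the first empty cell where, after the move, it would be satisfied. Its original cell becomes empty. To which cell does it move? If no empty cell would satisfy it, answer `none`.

Vacating (3,5). Empty cells in order:
  (0,5): 3/3 same-type → satisfied — stop here.

(0,5)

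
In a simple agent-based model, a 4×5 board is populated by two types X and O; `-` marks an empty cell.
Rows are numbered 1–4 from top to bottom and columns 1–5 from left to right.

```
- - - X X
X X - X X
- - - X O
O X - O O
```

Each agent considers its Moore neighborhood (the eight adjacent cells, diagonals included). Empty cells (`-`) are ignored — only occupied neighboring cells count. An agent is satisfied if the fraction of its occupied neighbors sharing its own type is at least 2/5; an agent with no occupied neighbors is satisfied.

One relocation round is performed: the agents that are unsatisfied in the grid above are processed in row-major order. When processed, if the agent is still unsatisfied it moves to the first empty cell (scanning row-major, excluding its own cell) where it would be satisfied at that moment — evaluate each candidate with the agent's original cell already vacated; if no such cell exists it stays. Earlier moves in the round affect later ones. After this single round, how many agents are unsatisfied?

Initially unsatisfied (in order): (4,1), (4,2).
  (4,1): no empty cell satisfies it; stays.
  (4,2) → (1,1).
Resulting grid:
X - - X X
X X - X X
- - - X O
O - - O O
All satisfied now.

0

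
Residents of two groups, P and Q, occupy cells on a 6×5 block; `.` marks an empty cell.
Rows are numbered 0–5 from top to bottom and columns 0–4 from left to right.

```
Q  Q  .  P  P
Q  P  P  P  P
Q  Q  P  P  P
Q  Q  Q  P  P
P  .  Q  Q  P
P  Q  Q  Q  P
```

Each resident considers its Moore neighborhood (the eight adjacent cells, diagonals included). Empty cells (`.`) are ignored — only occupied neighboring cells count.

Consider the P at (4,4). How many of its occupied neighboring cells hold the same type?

Occupied neighbors of (4,4): (3,3)=P, (3,4)=P, (4,3)=Q, (5,3)=Q, (5,4)=P.
Same type (P): 3 of 5.

3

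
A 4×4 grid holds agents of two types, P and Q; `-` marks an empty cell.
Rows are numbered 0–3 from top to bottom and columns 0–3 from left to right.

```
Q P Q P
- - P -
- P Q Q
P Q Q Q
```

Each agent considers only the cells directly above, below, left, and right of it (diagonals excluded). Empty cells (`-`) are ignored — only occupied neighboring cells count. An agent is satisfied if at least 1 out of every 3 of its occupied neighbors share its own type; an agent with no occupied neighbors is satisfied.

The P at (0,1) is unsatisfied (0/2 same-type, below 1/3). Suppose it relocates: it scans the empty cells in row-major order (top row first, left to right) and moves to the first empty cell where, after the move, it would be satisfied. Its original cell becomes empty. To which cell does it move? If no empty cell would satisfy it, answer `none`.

Vacating (0,1). Empty cells in order:
  (1,0): 0/1 same-type → still unsatisfied.
  (1,1): 2/2 same-type → satisfied — stop here.

(1,1)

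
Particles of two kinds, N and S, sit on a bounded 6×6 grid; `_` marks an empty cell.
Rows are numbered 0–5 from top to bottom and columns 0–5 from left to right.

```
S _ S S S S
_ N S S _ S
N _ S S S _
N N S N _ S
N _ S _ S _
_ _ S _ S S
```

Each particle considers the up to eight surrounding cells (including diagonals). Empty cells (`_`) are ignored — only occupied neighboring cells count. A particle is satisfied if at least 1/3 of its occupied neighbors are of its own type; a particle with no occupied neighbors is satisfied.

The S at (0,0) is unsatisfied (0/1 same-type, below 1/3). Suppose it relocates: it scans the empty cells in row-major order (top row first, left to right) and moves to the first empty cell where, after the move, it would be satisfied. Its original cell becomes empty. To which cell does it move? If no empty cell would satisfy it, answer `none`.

(0,1)

Vacating (0,0). Empty cells in order:
  (0,1): 2/3 same-type → satisfied — stop here.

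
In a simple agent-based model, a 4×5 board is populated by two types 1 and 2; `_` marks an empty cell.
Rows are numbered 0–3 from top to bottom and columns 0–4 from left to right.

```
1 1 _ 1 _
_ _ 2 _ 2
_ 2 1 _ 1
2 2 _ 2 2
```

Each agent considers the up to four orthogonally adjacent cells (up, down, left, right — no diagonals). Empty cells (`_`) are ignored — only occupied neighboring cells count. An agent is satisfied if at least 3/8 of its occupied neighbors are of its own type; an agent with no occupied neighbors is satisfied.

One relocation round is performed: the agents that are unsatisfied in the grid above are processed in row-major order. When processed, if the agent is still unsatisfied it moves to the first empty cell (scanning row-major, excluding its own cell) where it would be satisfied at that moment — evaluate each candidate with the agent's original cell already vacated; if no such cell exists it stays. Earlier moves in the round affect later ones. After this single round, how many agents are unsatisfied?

0

Initially unsatisfied (in order): (1,2), (1,4), (2,2), (2,4).
  (1,2) → (0,4).
  (1,4): now satisfied by earlier moves; stays.
  (2,2) → (0,2).
  (2,4) → (1,0).
Resulting grid:
1 1 1 1 2
1 _ _ _ 2
_ 2 _ _ _
2 2 _ 2 2
All satisfied now.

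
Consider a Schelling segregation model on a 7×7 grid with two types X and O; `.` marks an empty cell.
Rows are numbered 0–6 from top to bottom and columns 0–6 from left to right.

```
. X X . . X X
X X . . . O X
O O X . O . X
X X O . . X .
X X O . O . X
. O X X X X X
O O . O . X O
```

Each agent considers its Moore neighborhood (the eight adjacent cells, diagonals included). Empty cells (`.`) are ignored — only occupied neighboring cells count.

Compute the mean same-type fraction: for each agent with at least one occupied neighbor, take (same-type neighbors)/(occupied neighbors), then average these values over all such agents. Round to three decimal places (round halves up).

(0,1)X 3/3
(0,2)X 2/2
(0,5)X 2/3
(0,6)X 2/3
(1,0)X 2/4
(1,1)X 4/6
(1,5)O 1/5
(1,6)X 3/4
(2,0)O 1/5
(2,1)O 2/7
(2,2)X 2/4
(2,4)O 1/2
(2,6)X 2/3
(3,0)X 3/5
(3,1)X 4/8
(3,2)O 2/5
(3,5)X 2/4
(4,0)X 3/4
(4,1)X 4/7
(4,2)O 2/6
(4,4)O 0/4
(4,6)X 3/3
(5,1)O 3/6
(5,2)X 2/6
(5,3)X 2/5
(5,4)X 3/5
(5,5)X 4/6
(5,6)X 3/4
(6,0)O 2/2
(6,1)O 2/3
(6,3)O 0/3
(6,5)X 3/4
(6,6)O 0/3
Sum over 33 agents: 3/3 + 2/2 + 2/3 + 2/3 + 2/4 + 4/6 + 1/5 + 3/4 + 1/5 + 2/7 + 2/4 + 1/2 + 2/3 + 3/5 + 4/8 + 2/5 + 2/4 + 3/4 + 4/7 + 2/6 + 0/4 + 3/3 + 3/6 + 2/6 + 2/5 + 3/5 + 4/6 + 3/4 + 2/2 + 2/3 + 0/3 + 3/4 + 0/3 = 1882/105; mean = 1882/105 ÷ 33 = 1882/3465 = 0.543145… → 0.543.

0.543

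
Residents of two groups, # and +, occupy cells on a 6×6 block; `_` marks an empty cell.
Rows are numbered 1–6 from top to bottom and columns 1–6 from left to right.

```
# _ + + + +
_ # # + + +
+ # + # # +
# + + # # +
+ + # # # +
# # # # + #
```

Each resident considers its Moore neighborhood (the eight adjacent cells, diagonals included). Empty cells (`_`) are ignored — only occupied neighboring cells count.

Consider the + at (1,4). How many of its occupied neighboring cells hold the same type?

4

Occupied neighbors of (1,4): (1,3)=+, (1,5)=+, (2,3)=#, (2,4)=+, (2,5)=+.
Same type (+): 4 of 5.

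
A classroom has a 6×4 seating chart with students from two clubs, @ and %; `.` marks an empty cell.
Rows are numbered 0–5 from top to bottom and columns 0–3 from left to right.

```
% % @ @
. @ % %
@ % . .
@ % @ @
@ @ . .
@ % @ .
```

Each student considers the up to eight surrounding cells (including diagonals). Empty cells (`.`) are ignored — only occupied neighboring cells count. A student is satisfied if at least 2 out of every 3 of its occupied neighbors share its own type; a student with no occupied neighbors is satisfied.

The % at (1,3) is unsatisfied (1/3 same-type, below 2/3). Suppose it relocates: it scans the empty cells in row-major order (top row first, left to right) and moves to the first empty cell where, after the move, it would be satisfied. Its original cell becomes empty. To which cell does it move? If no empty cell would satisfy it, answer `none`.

Vacating (1,3). Empty cells in order:
  (1,0): 3/5 same-type → still unsatisfied.
  (2,2): 3/6 same-type → still unsatisfied.
  (2,3): 1/3 same-type → still unsatisfied.
  (4,2): 2/6 same-type → still unsatisfied.
  (4,3): 0/3 same-type → still unsatisfied.
  (5,3): 0/1 same-type → still unsatisfied.

none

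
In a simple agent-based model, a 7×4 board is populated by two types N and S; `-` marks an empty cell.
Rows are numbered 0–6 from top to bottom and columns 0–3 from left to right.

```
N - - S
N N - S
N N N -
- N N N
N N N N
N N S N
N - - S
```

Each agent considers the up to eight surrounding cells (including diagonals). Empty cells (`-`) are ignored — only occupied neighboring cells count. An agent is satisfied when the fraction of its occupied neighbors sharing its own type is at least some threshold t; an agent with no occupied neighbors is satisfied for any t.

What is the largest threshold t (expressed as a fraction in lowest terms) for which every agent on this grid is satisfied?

1/6

(0,0)N 2/2
(0,3)S 1/1
(1,0)N 4/4
(1,1)N 5/5
(1,3)S 1/2
(2,0)N 4/4
(2,1)N 6/6
(2,2)N 5/6
(3,1)N 7/7
(3,2)N 7/7
(3,3)N 4/4
(4,0)N 4/4
(4,1)N 6/7
(4,2)N 7/8
(4,3)N 4/5
(5,0)N 4/4
(5,1)N 5/6
(5,2)S 1/6
(5,3)N 2/4
(6,0)N 2/2
(6,3)S 1/2
The smallest same-type fraction is 1/6 at (5,2), which reduces to 1/6. Any threshold above that leaves this agent unsatisfied.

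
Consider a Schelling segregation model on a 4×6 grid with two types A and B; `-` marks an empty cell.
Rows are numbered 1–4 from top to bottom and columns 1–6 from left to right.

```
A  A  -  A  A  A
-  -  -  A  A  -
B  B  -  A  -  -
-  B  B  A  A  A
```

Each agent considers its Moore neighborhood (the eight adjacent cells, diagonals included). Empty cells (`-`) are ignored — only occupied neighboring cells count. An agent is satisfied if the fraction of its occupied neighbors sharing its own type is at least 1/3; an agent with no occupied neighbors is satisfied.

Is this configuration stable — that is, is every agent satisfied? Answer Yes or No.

Yes

(1,1)A 1/1 ✓
(1,2)A 1/1 ✓
(1,4)A 3/3 ✓
(1,5)A 4/4 ✓
(1,6)A 2/2 ✓
(2,4)A 4/4 ✓
(2,5)A 5/5 ✓
(3,1)B 2/2 ✓
(3,2)B 3/3 ✓
(3,4)A 4/5 ✓
(4,2)B 3/3 ✓
(4,3)B 2/4 ✓
(4,4)A 2/3 ✓
(4,5)A 3/3 ✓
(4,6)A 1/1 ✓
All meet the threshold, so the configuration is stable.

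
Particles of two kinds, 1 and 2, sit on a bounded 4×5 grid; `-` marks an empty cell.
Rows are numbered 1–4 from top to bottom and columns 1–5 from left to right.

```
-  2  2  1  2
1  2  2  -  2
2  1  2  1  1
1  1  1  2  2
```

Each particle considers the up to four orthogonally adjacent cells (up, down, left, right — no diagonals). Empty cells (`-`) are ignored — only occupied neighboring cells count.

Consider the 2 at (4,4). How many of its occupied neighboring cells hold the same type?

Occupied neighbors of (4,4): (3,4)=1, (4,3)=1, (4,5)=2.
Same type (2): 1 of 3.

1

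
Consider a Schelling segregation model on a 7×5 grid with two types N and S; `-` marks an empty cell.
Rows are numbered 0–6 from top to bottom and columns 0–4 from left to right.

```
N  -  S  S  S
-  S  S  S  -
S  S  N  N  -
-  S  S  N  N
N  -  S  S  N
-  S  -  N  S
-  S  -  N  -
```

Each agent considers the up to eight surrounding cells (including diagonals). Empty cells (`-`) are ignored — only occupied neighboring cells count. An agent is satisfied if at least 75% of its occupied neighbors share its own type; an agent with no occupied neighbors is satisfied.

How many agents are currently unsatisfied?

(0,0)N 0/1 ✗
(0,2)S 4/4 ✓
(0,3)S 4/4 ✓
(0,4)S 2/2 ✓
(1,1)S 4/6 ✗
(1,2)S 5/7 ✗
(1,3)S 4/6 ✗
(2,0)S 3/3 ✓
(2,1)S 5/6 ✓
(2,2)N 2/8 ✗
(2,3)N 3/6 ✗
(3,1)S 4/6 ✗
(3,2)S 4/7 ✗
(3,3)N 4/7 ✗
(3,4)N 3/4 ✓
(4,0)N 0/2 ✗
(4,2)S 4/6 ✗
(4,3)S 3/7 ✗
(4,4)N 3/5 ✗
(5,1)S 2/3 ✗
(5,3)N 2/5 ✗
(5,4)S 1/4 ✗
(6,1)S 1/1 ✓
(6,3)N 1/2 ✗
Unsatisfied: (0,0), (1,1), (1,2), (1,3), (2,2), (2,3), (3,1), (3,2), (3,3), (4,0), (4,2), (4,3), (4,4), (5,1), (5,3), (5,4), (6,3) — 17 in total.

17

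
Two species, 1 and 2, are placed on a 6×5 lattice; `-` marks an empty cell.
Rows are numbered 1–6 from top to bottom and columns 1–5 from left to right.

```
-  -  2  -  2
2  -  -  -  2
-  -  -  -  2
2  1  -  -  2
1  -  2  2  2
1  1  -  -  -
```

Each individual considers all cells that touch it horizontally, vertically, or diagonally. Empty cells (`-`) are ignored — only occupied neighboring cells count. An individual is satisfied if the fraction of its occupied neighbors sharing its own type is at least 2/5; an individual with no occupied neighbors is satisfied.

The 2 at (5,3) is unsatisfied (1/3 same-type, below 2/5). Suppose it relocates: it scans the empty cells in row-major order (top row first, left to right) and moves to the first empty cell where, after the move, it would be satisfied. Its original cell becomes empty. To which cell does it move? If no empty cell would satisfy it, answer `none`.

Vacating (5,3). Empty cells in order:
  (1,1): 1/1 same-type → satisfied — stop here.

(1,1)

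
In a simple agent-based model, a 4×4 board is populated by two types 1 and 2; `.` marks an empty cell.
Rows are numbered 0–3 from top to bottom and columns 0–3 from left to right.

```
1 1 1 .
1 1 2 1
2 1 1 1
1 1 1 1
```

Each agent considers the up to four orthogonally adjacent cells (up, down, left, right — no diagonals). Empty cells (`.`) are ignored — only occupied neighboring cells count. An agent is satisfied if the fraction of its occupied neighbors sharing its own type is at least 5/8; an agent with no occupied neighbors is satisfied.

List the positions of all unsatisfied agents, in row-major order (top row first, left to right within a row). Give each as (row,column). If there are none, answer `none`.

(0,0)1 2/2 satisfied
(0,1)1 3/3 satisfied
(0,2)1 1/2 not
(1,0)1 2/3 satisfied
(1,1)1 3/4 satisfied
(1,2)2 0/4 not
(1,3)1 1/2 not
(2,0)2 0/3 not
(2,1)1 3/4 satisfied
(2,2)1 3/4 satisfied
(2,3)1 3/3 satisfied
(3,0)1 1/2 not
(3,1)1 3/3 satisfied
(3,2)1 3/3 satisfied
(3,3)1 2/2 satisfied

(0,2), (1,2), (1,3), (2,0), (3,0)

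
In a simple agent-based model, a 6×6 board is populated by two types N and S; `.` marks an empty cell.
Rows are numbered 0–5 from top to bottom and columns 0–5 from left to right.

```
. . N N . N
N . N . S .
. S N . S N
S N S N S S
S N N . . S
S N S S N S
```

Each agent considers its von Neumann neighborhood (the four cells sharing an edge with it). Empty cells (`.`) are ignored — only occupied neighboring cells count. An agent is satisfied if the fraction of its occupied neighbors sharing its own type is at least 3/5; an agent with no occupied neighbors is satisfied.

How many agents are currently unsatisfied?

14

(0,2)N 2/2 ✓
(0,3)N 1/1 ✓
(0,5)N 0/0 ✓
(1,0)N 0/0 ✓
(1,2)N 2/2 ✓
(1,4)S 1/1 ✓
(2,1)S 0/2 ✗
(2,2)N 1/3 ✗
(2,4)S 2/3 ✓
(2,5)N 0/2 ✗
(3,0)S 1/2 ✗
(3,1)N 1/4 ✗
(3,2)S 0/4 ✗
(3,3)N 0/2 ✗
(3,4)S 2/3 ✓
(3,5)S 2/3 ✓
(4,0)S 2/3 ✓
(4,1)N 3/4 ✓
(4,2)N 1/3 ✗
(4,5)S 2/2 ✓
(5,0)S 1/2 ✗
(5,1)N 1/3 ✗
(5,2)S 1/3 ✗
(5,3)S 1/2 ✗
(5,4)N 0/2 ✗
(5,5)S 1/2 ✗
Unsatisfied: (2,1), (2,2), (2,5), (3,0), (3,1), (3,2), (3,3), (4,2), (5,0), (5,1), (5,2), (5,3), (5,4), (5,5) — 14 in total.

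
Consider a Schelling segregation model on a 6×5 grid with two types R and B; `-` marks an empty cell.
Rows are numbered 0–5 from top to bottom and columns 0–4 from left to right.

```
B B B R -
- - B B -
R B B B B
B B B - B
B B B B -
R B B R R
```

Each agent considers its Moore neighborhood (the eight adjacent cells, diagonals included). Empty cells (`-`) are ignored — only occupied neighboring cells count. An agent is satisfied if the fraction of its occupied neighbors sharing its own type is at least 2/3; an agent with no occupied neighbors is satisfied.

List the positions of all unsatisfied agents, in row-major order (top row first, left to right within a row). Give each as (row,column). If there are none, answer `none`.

(0,0)B 1/1 satisfied
(0,1)B 3/3 satisfied
(0,2)B 3/4 satisfied
(0,3)R 0/3 not
(1,2)B 6/7 satisfied
(1,3)B 5/6 satisfied
(2,0)R 0/3 not
(2,1)B 5/6 satisfied
(2,2)B 6/6 satisfied
(2,3)B 6/6 satisfied
(2,4)B 3/3 satisfied
(3,0)B 4/5 satisfied
(3,1)B 7/8 satisfied
(3,2)B 7/7 satisfied
(3,4)B 3/3 satisfied
(4,0)B 4/5 satisfied
(4,1)B 7/8 satisfied
(4,2)B 6/7 satisfied
(4,3)B 4/6 satisfied
(5,0)R 0/3 not
(5,1)B 4/5 satisfied
(5,2)B 4/5 satisfied
(5,3)R 1/4 not
(5,4)R 1/2 not

(0,3), (2,0), (5,0), (5,3), (5,4)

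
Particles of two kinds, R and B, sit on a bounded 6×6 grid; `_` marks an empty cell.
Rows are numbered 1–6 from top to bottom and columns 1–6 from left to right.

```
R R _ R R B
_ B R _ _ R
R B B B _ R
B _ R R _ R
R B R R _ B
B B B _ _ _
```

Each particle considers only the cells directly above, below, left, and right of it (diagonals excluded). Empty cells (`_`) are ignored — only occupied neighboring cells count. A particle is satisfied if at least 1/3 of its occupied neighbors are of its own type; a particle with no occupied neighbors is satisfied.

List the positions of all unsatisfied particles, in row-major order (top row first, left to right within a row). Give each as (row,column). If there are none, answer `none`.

(1,1)R 1/1 ok
(1,2)R 1/2 ok
(1,4)R 1/1 ok
(1,5)R 1/2 ok
(1,6)B 0/2 unhappy
(2,2)B 1/3 ok
(2,3)R 0/2 unhappy
(2,6)R 1/2 ok
(3,1)R 0/2 unhappy
(3,2)B 2/3 ok
(3,3)B 2/4 ok
(3,4)B 1/2 ok
(3,6)R 2/2 ok
(4,1)B 0/2 unhappy
(4,3)R 2/3 ok
(4,4)R 2/3 ok
(4,6)R 1/2 ok
(5,1)R 0/3 unhappy
(5,2)B 1/3 ok
(5,3)R 2/4 ok
(5,4)R 2/2 ok
(5,6)B 0/1 unhappy
(6,1)B 1/2 ok
(6,2)B 3/3 ok
(6,3)B 1/2 ok

(1,6), (2,3), (3,1), (4,1), (5,1), (5,6)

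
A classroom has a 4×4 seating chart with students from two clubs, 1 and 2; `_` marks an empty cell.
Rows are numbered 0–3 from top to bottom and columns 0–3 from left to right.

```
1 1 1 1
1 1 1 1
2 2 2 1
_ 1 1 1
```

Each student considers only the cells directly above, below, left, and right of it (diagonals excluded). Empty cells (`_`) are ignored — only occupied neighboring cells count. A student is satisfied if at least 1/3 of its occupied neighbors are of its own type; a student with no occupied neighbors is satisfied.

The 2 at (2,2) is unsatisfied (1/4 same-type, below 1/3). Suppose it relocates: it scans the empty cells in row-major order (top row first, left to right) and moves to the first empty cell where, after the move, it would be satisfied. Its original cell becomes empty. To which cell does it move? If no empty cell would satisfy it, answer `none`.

Vacating (2,2). Empty cells in order:
  (3,0): 1/2 same-type → satisfied — stop here.

(3,0)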